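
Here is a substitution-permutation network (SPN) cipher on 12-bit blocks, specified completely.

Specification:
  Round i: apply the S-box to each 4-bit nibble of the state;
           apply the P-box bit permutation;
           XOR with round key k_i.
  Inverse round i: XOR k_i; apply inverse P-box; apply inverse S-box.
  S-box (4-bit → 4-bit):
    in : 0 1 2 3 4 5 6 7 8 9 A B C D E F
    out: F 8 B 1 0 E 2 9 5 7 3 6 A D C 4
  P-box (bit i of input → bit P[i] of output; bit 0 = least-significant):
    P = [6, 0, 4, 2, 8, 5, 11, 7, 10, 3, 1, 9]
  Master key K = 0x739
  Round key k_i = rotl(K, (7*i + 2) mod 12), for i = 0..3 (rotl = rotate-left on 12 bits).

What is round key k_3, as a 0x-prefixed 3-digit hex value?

K = 0x739
k_0 = rotl(K, (7*0+2) mod 12) = rotl(K, 2) = 0xCE5
k_1 = rotl(K, (7*1+2) mod 12) = rotl(K, 9) = 0x2E7
k_2 = rotl(K, (7*2+2) mod 12) = rotl(K, 4) = 0x397
k_3 = rotl(K, (7*3+2) mod 12) = rotl(K, 11) = 0xB9C

0xB9C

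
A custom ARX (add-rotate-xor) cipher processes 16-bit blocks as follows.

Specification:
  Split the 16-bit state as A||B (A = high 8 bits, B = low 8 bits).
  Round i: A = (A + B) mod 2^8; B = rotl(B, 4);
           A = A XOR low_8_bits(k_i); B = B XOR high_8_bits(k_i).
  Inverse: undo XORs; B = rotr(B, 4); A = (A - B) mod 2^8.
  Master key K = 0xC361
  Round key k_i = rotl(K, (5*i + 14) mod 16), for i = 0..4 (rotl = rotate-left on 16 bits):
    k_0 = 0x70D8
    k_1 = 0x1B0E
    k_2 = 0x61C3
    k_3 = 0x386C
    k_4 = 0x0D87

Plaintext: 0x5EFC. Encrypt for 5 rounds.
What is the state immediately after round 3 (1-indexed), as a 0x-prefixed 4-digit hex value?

s_0 = plaintext = 0x5EFC
s_1 = Round(s_0, k_0) = 0x82BF
s_2 = Round(s_1, k_1) = 0x4FE0
s_3 = Round(s_2, k_2) = 0xEC6F
s_4 = Round(s_3, k_3) = 0x37CE
s_5 = Round(s_4, k_4) = 0x82E1

0xEC6F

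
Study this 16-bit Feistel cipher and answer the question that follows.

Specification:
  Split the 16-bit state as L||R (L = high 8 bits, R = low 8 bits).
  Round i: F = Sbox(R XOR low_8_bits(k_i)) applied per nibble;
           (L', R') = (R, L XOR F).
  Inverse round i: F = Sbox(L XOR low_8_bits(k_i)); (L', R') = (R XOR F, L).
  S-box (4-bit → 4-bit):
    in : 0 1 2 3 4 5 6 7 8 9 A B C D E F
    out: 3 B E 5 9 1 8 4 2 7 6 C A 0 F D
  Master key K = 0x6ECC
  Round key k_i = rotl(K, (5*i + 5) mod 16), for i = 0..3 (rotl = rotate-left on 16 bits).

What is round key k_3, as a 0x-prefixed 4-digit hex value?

0xECC6

K = 0x6ECC
k_0 = rotl(K, (5*0+5) mod 16) = rotl(K, 5) = 0xD98D
k_1 = rotl(K, (5*1+5) mod 16) = rotl(K, 10) = 0x31BB
k_2 = rotl(K, (5*2+5) mod 16) = rotl(K, 15) = 0x3766
k_3 = rotl(K, (5*3+5) mod 16) = rotl(K, 4) = 0xECC6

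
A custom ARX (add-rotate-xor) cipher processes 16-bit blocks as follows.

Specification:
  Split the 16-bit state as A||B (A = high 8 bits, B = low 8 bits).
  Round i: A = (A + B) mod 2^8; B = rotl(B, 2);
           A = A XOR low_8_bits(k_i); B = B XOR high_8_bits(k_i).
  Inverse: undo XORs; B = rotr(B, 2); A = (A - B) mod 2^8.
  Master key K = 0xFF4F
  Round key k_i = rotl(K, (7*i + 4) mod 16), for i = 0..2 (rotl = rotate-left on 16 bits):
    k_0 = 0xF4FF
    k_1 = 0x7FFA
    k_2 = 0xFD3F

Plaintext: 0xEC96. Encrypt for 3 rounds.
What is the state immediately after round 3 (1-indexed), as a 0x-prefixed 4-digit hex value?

0xA9EA

s_0 = plaintext = 0xEC96
s_1 = Round(s_0, k_0) = 0x7DAE
s_2 = Round(s_1, k_1) = 0xD1C5
s_3 = Round(s_2, k_2) = 0xA9EA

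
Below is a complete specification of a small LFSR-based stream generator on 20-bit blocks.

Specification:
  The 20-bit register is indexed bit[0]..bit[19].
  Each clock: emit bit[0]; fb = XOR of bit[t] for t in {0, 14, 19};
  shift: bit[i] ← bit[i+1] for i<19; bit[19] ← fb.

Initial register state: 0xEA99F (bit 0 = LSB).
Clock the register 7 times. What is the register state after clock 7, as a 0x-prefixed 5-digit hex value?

reg_0 = 0xEA99F
clock 1: out=1, reg = 0x754CF
clock 2: out=1, reg = 0x3AA67
clock 3: out=1, reg = 0x9D533
clock 4: out=1, reg = 0xCEA99
clock 5: out=1, reg = 0xE754C
clock 6: out=0, reg = 0x73AA6
clock 7: out=0, reg = 0x39D53

0x39D53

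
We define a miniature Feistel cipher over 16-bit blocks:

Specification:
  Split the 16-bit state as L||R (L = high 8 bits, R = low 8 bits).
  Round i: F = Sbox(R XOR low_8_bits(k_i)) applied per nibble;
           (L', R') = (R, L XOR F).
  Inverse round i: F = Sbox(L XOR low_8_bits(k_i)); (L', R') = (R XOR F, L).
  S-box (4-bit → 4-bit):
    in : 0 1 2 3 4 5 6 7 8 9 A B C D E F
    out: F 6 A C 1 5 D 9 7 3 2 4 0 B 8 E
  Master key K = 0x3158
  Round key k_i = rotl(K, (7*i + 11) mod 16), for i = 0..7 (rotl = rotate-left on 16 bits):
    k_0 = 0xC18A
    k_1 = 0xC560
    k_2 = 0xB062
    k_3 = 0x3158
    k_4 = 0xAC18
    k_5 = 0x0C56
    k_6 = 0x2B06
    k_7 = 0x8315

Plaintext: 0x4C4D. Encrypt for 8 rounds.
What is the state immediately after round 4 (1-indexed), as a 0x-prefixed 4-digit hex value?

s_0 = plaintext = 0x4C4D
s_1 = Round(s_0, k_0) = 0x4D45
s_2 = Round(s_1, k_1) = 0x45E8
s_3 = Round(s_2, k_2) = 0xE837
s_4 = Round(s_3, k_3) = 0x3736
s_5 = Round(s_4, k_4) = 0x369F
s_6 = Round(s_5, k_5) = 0x9F35
s_7 = Round(s_6, k_6) = 0x3553
s_8 = Round(s_7, k_7) = 0x5328

0x3736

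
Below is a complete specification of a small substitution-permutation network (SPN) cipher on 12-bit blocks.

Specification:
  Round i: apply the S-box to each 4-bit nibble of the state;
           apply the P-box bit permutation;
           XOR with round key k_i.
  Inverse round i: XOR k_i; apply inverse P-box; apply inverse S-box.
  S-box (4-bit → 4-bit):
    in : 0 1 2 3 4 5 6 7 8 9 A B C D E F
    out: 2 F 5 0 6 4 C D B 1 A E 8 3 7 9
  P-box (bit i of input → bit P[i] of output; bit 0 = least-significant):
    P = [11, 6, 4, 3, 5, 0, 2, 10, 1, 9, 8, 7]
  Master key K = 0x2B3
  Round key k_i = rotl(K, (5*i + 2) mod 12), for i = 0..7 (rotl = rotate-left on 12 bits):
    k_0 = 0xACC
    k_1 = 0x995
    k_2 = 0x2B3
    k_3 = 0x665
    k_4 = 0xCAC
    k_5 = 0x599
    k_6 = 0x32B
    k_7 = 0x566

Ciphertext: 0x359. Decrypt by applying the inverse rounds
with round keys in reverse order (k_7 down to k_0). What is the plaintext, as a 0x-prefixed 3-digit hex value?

0x068

s_0 = ciphertext = 0x359
s_1 = InvRound(s_0, k_7) = 0xD16
s_2 = InvRound(s_1, k_6) = 0x017
s_3 = InvRound(s_2, k_5) = 0x76C
s_4 = InvRound(s_3, k_4) = 0xB3D
s_5 = InvRound(s_4, k_3) = 0x5C1
s_6 = InvRound(s_5, k_2) = 0xEF4
s_7 = InvRound(s_6, k_1) = 0x480
s_8 = InvRound(s_7, k_0) = 0x068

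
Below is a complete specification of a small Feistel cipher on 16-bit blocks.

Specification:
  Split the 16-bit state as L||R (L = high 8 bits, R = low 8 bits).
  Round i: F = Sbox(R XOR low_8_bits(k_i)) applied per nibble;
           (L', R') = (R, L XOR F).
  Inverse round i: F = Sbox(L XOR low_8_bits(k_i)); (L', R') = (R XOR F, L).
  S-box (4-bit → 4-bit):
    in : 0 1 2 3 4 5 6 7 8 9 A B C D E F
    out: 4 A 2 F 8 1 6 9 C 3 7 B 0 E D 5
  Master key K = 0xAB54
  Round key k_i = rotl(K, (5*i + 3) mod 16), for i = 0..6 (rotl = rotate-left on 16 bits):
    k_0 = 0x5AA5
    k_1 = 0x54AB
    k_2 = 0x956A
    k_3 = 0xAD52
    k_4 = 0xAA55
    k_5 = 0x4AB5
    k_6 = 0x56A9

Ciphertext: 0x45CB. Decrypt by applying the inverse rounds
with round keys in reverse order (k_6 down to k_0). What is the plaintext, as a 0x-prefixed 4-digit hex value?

s_0 = ciphertext = 0x45CB
s_1 = InvRound(s_0, k_6) = 0x1B45
s_2 = InvRound(s_1, k_5) = 0x381B
s_3 = InvRound(s_2, k_4) = 0x7538
s_4 = InvRound(s_3, k_3) = 0x1175
s_5 = InvRound(s_4, k_2) = 0xEE11
s_6 = InvRound(s_5, k_1) = 0x90EE
s_7 = InvRound(s_6, k_0) = 0x1F90

0x1F90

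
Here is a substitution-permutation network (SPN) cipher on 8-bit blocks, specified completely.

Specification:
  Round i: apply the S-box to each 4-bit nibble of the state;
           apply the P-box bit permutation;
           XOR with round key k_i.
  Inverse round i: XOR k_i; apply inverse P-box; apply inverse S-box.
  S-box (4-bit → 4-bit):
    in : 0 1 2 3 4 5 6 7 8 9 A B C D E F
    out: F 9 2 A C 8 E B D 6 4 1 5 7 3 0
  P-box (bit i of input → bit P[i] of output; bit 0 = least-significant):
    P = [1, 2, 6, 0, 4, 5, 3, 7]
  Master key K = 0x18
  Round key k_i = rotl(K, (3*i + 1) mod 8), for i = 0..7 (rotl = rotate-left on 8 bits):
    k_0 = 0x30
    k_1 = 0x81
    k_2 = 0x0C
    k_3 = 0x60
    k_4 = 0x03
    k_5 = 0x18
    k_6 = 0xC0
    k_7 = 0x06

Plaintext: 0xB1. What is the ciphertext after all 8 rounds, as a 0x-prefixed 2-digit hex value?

0x5D

s_0 = plaintext = 0xB1
s_1 = Round(s_0, k_0) = 0x23
s_2 = Round(s_1, k_1) = 0xA4
s_3 = Round(s_2, k_2) = 0x45
s_4 = Round(s_3, k_3) = 0xE9
s_5 = Round(s_4, k_4) = 0x77
s_6 = Round(s_5, k_5) = 0xAF
s_7 = Round(s_6, k_6) = 0xC8
s_8 = Round(s_7, k_7) = 0x5D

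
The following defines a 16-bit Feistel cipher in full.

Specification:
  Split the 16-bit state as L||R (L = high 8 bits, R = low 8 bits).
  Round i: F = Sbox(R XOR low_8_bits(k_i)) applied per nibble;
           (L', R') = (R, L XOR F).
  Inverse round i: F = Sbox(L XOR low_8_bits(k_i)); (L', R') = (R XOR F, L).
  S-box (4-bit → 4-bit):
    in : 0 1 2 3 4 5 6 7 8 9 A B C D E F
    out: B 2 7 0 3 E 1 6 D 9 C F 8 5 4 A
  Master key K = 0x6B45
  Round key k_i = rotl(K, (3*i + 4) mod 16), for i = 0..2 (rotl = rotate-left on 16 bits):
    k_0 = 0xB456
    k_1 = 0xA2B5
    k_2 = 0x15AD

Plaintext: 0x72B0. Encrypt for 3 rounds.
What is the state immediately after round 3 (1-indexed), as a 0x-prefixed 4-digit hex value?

s_0 = plaintext = 0x72B0
s_1 = Round(s_0, k_0) = 0xB033
s_2 = Round(s_1, k_1) = 0x3361
s_3 = Round(s_2, k_2) = 0x61BB

0x61BB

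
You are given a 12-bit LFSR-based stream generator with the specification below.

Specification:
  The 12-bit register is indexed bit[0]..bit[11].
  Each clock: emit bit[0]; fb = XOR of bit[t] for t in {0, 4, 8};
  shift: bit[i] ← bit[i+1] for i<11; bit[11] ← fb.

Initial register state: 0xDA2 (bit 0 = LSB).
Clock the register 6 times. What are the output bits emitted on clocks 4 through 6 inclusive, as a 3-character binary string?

001

reg_0 = 0xDA2
clock 1: out=0, reg = 0xED1
clock 2: out=1, reg = 0x768
clock 3: out=0, reg = 0xBB4
clock 4: out=0, reg = 0x5DA
clock 5: out=0, reg = 0x2ED
clock 6: out=1, reg = 0x976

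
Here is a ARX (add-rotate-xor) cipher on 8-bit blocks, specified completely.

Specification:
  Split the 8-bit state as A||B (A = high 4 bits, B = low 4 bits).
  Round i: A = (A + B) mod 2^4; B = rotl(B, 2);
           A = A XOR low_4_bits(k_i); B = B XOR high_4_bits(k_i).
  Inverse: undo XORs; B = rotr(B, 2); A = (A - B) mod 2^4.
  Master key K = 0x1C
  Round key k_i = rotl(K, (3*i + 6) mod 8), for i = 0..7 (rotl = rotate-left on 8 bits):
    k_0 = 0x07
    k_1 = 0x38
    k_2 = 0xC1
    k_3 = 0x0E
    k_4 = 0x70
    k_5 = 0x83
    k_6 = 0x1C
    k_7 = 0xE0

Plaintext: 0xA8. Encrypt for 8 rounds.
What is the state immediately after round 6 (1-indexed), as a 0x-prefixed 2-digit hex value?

s_0 = plaintext = 0xA8
s_1 = Round(s_0, k_0) = 0x52
s_2 = Round(s_1, k_1) = 0xFB
s_3 = Round(s_2, k_2) = 0xB2
s_4 = Round(s_3, k_3) = 0x38
s_5 = Round(s_4, k_4) = 0xB5
s_6 = Round(s_5, k_5) = 0x3D
s_7 = Round(s_6, k_6) = 0xC6
s_8 = Round(s_7, k_7) = 0x27

0x3D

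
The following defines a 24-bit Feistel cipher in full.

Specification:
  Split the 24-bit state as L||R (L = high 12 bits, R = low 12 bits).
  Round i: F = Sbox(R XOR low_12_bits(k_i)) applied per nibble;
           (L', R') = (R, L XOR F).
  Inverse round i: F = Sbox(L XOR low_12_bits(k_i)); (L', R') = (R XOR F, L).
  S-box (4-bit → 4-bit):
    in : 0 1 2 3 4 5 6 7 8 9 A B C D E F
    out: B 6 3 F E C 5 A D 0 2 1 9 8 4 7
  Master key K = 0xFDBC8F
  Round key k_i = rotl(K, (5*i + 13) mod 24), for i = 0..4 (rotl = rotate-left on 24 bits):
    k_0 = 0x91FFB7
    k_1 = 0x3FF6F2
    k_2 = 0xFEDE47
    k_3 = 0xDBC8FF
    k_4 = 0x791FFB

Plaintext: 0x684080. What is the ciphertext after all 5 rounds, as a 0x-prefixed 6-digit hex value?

s_0 = plaintext = 0x684080
s_1 = Round(s_0, k_0) = 0x08017E
s_2 = Round(s_1, k_1) = 0x17EA59
s_3 = Round(s_2, k_2) = 0xA59F1A
s_4 = Round(s_3, k_3) = 0xF1A015
s_5 = Round(s_4, k_4) = 0x01585E

0x01585E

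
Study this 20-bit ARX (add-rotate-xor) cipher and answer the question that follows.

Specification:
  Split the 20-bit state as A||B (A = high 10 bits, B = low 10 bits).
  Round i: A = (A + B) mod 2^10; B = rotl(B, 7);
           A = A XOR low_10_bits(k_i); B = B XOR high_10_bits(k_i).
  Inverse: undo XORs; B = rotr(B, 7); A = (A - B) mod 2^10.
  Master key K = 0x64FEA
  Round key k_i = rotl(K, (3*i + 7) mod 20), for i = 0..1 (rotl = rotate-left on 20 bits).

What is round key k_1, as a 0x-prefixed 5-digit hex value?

K = 0x64FEA
k_0 = rotl(K, (3*0+7) mod 20) = rotl(K, 7) = 0x7F532
k_1 = rotl(K, (3*1+7) mod 20) = rotl(K, 10) = 0xFA993

0xFA993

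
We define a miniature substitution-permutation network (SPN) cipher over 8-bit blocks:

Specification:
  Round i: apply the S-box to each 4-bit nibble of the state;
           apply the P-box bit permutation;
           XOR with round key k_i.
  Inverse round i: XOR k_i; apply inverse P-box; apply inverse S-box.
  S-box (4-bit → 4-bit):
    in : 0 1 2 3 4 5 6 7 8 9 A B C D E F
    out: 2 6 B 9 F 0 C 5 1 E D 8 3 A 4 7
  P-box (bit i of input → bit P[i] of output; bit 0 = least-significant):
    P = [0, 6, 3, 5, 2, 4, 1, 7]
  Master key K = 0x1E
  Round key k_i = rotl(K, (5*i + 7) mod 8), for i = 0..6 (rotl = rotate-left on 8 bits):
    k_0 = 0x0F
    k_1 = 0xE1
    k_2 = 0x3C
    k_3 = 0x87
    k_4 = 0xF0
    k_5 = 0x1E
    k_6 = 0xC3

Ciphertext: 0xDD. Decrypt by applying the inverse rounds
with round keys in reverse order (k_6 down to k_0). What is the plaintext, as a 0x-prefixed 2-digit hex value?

s_0 = ciphertext = 0xDD
s_1 = InvRound(s_0, k_6) = 0xFE
s_2 = InvRound(s_1, k_5) = 0xBD
s_3 = InvRound(s_2, k_4) = 0x8F
s_4 = InvRound(s_3, k_3) = 0x5E
s_5 = InvRound(s_4, k_2) = 0xED
s_6 = InvRound(s_5, k_1) = 0x8E
s_7 = InvRound(s_6, k_0) = 0xB8

0xB8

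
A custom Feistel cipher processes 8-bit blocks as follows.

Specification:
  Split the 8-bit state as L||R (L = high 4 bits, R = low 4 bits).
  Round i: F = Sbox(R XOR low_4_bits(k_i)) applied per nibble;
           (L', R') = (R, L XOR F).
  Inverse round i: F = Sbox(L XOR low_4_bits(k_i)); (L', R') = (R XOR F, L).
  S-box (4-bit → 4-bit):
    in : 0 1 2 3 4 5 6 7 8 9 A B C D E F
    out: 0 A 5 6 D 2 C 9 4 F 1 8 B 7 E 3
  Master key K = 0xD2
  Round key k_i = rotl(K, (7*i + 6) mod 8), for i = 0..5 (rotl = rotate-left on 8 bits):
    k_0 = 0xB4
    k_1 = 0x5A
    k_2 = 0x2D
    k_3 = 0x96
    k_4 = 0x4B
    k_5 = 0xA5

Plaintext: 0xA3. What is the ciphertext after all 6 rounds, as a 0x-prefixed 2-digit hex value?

s_0 = plaintext = 0xA3
s_1 = Round(s_0, k_0) = 0x33
s_2 = Round(s_1, k_1) = 0x3C
s_3 = Round(s_2, k_2) = 0xC9
s_4 = Round(s_3, k_3) = 0x9F
s_5 = Round(s_4, k_4) = 0xF4
s_6 = Round(s_5, k_5) = 0x45

0x45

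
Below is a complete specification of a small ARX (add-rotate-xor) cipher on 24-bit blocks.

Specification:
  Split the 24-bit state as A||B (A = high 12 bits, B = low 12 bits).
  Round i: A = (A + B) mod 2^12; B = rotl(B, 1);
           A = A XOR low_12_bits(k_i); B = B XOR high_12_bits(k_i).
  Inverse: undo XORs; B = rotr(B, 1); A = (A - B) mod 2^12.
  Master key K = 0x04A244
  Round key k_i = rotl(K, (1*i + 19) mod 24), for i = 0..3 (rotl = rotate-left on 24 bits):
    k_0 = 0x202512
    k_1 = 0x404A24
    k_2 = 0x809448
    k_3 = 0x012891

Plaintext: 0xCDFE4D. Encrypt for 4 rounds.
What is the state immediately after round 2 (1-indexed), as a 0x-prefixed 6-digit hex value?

s_0 = plaintext = 0xCDFE4D
s_1 = Round(s_0, k_0) = 0xE3EE99
s_2 = Round(s_1, k_1) = 0x6F3937
s_3 = Round(s_2, k_2) = 0x462A66
s_4 = Round(s_3, k_3) = 0x6594DF

0x6F3937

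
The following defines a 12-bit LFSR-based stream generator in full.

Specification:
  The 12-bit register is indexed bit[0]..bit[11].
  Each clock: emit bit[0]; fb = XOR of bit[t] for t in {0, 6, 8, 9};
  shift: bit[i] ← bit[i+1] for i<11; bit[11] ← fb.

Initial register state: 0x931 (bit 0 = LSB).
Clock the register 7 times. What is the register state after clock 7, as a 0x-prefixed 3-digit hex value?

0xB12

reg_0 = 0x931
clock 1: out=1, reg = 0x498
clock 2: out=0, reg = 0x24C
clock 3: out=0, reg = 0x126
clock 4: out=0, reg = 0x893
clock 5: out=1, reg = 0xC49
clock 6: out=1, reg = 0x624
clock 7: out=0, reg = 0xB12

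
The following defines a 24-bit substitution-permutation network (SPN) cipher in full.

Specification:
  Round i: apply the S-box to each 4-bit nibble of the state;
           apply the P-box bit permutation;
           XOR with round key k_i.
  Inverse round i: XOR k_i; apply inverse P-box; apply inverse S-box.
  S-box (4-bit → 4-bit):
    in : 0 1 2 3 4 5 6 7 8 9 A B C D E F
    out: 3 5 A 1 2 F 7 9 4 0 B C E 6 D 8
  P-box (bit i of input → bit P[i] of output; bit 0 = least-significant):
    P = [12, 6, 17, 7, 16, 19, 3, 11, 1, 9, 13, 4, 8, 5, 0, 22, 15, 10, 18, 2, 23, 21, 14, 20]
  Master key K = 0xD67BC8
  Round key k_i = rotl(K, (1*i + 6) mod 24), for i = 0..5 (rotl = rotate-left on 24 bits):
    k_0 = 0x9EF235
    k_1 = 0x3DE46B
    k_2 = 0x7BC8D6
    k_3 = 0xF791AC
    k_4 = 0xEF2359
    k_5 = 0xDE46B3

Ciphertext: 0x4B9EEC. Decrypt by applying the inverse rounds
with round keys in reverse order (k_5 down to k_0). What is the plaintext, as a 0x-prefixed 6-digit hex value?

0xA1617E

s_0 = ciphertext = 0x4B9EEC
s_1 = InvRound(s_0, k_5) = 0xEE87E0
s_2 = InvRound(s_1, k_4) = 0x90DB1F
s_3 = InvRound(s_2, k_3) = 0xD8CA7B
s_4 = InvRound(s_3, k_2) = 0x0FD41B
s_5 = InvRound(s_4, k_1) = 0x294B96
s_6 = InvRound(s_5, k_0) = 0xA1617E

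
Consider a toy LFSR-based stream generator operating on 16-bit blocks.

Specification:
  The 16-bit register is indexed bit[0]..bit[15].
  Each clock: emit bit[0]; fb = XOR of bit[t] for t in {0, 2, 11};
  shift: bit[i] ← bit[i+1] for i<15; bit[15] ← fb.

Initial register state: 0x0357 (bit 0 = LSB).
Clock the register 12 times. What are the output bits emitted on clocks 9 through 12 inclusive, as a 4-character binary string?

1100

reg_0 = 0x0357
clock 1: out=1, reg = 0x01AB
clock 2: out=1, reg = 0x80D5
clock 3: out=1, reg = 0x406A
clock 4: out=0, reg = 0x2035
clock 5: out=1, reg = 0x101A
clock 6: out=0, reg = 0x080D
clock 7: out=1, reg = 0x8406
clock 8: out=0, reg = 0xC203
clock 9: out=1, reg = 0xE101
clock 10: out=1, reg = 0xF080
clock 11: out=0, reg = 0x7840
clock 12: out=0, reg = 0xBC20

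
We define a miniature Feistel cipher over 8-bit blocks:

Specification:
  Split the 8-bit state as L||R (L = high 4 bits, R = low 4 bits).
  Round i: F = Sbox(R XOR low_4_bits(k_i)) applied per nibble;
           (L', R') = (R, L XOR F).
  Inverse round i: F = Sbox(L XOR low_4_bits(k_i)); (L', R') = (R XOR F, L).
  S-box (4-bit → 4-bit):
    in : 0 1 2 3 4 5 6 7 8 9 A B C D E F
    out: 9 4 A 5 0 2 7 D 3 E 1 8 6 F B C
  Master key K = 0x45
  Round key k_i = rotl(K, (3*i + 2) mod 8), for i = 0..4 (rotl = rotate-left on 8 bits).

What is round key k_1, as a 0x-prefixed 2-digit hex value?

K = 0x45
k_0 = rotl(K, (3*0+2) mod 8) = rotl(K, 2) = 0x15
k_1 = rotl(K, (3*1+2) mod 8) = rotl(K, 5) = 0xA8

0xA8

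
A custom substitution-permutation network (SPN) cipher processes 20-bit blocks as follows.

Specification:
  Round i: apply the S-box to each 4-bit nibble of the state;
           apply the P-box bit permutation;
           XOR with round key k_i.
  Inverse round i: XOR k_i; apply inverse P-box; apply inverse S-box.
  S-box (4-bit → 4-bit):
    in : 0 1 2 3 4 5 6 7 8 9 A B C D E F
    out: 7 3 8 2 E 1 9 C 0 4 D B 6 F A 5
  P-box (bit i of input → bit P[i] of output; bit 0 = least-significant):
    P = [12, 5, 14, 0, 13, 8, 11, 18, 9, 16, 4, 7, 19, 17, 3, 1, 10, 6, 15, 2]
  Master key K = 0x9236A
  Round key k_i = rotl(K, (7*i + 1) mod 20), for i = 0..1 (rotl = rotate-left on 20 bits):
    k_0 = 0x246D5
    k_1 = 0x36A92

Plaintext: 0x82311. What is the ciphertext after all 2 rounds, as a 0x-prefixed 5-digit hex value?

s_0 = plaintext = 0x82311
s_1 = Round(s_0, k_0) = 0x377F7
s_2 = Round(s_1, k_1) = 0x30249

0x30249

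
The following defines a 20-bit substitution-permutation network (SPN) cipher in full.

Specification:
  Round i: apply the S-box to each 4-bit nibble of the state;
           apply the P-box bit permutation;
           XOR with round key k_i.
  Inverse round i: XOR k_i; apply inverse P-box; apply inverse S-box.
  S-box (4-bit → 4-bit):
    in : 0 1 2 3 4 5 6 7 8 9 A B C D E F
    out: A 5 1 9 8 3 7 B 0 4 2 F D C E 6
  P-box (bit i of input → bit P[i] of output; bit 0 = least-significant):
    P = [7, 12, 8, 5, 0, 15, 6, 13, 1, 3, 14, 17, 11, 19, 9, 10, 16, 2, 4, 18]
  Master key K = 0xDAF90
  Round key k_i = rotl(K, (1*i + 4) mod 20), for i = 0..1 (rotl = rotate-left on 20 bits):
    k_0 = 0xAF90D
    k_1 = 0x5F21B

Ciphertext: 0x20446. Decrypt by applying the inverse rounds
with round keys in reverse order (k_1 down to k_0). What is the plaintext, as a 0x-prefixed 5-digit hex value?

s_0 = ciphertext = 0x20446
s_1 = InvRound(s_0, k_1) = 0xBDEBA
s_2 = InvRound(s_1, k_0) = 0x6D23C

0x6D23C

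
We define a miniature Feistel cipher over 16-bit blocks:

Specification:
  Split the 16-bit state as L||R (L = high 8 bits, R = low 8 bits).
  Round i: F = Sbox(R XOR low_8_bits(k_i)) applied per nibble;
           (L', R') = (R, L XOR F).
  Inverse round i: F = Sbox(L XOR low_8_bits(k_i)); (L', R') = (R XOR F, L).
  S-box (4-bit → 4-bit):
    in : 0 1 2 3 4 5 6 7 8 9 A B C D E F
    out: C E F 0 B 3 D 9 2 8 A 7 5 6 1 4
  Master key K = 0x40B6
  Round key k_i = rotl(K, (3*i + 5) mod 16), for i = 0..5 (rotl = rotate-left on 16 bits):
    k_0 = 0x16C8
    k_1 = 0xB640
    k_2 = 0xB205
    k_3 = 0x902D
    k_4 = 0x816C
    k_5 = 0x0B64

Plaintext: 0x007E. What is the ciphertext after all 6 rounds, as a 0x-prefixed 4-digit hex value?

s_0 = plaintext = 0x007E
s_1 = Round(s_0, k_0) = 0x7E7D
s_2 = Round(s_1, k_1) = 0x7D78
s_3 = Round(s_2, k_2) = 0x78EB
s_4 = Round(s_3, k_3) = 0xEB25
s_5 = Round(s_4, k_4) = 0x2553
s_6 = Round(s_5, k_5) = 0x532C

0x532C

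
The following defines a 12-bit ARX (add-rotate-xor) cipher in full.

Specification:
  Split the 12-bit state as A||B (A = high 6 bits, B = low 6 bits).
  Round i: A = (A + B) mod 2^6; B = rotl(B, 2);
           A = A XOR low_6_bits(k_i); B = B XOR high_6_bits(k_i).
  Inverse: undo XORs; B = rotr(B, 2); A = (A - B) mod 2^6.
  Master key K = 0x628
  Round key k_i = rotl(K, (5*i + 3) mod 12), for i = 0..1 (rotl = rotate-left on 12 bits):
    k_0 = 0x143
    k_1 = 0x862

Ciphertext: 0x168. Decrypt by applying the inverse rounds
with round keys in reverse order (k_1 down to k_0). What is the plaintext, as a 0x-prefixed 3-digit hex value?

0x875

s_0 = ciphertext = 0x168
s_1 = InvRound(s_0, k_1) = 0x552
s_2 = InvRound(s_1, k_0) = 0x875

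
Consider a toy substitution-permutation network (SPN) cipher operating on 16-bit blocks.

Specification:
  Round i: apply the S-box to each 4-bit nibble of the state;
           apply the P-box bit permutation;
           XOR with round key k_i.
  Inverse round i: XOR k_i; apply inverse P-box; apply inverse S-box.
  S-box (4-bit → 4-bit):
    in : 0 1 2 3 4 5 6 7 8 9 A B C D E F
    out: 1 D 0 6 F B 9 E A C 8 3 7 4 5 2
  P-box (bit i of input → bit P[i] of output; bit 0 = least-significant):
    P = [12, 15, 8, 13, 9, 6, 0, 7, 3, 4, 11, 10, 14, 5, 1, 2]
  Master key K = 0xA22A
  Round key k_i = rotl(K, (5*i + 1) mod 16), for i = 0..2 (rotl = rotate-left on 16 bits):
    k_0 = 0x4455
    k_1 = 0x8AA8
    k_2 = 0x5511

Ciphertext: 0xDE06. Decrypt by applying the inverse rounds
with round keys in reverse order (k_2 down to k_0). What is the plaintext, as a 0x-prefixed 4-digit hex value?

s_0 = ciphertext = 0xDE06
s_1 = InvRound(s_0, k_2) = 0x93E3
s_2 = InvRound(s_1, k_1) = 0xDE3E
s_3 = InvRound(s_2, k_0) = 0x3ECB

0x3ECB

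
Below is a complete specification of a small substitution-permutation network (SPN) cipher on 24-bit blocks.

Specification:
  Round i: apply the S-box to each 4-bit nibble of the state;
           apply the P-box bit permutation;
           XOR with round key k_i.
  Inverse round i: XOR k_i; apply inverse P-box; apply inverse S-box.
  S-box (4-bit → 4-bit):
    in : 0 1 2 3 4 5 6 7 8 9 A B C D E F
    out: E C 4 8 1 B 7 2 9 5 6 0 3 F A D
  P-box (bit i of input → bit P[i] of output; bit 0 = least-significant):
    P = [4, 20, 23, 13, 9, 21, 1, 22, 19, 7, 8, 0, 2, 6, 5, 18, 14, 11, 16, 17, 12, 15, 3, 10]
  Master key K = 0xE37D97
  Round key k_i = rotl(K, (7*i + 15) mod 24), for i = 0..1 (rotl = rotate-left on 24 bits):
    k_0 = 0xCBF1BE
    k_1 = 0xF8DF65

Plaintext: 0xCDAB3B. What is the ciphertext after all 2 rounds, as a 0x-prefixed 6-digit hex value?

0x82A847

s_0 = plaintext = 0xCDAB3B
s_1 = Round(s_0, k_0) = 0x8829DE
s_2 = Round(s_1, k_1) = 0x82A847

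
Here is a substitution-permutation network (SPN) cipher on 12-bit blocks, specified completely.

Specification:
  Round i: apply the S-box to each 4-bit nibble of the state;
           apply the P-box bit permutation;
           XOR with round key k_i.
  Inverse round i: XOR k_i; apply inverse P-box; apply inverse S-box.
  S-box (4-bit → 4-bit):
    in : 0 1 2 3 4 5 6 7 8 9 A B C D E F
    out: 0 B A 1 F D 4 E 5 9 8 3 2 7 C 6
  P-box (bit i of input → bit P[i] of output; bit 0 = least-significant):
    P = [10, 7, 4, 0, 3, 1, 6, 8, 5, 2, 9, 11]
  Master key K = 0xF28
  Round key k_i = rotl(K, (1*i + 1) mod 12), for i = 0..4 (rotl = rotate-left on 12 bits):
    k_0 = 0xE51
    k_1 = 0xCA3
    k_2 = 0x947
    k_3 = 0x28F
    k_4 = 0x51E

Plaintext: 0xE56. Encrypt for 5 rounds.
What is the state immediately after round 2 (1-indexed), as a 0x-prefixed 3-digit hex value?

0x282

s_0 = plaintext = 0xE56
s_1 = Round(s_0, k_0) = 0x509
s_2 = Round(s_1, k_1) = 0x282
s_3 = Round(s_2, k_2) = 0x18A
s_4 = Round(s_3, k_3) = 0xAE2
s_5 = Round(s_4, k_4) = 0xCDF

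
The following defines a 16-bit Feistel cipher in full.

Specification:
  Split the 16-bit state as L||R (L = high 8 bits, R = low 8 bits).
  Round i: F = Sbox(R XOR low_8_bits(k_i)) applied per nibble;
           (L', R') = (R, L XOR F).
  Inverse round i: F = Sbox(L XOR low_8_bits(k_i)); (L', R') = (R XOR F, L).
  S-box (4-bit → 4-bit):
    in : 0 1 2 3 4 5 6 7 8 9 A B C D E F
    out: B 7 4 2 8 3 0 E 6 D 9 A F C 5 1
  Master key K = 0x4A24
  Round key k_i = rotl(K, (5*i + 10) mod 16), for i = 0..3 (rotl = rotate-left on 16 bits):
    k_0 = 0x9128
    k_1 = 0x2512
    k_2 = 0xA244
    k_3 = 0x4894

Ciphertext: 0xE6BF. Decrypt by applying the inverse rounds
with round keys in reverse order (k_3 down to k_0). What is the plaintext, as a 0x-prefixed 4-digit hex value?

0xEC38

s_0 = ciphertext = 0xE6BF
s_1 = InvRound(s_0, k_3) = 0x5BE6
s_2 = InvRound(s_1, k_2) = 0x975B
s_3 = InvRound(s_2, k_1) = 0x3897
s_4 = InvRound(s_3, k_0) = 0xEC38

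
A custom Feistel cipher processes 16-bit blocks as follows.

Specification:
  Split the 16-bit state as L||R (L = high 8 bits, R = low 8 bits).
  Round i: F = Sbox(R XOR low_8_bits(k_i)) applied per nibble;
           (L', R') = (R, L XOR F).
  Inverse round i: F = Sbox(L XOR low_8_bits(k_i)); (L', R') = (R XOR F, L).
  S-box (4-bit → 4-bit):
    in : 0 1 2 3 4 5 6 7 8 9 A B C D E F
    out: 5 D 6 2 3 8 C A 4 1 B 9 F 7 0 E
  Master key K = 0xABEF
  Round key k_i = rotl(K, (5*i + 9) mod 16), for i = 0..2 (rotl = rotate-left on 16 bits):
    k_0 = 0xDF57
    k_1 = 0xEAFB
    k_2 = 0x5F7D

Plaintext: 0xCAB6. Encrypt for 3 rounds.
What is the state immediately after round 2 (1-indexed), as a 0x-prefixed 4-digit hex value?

s_0 = plaintext = 0xCAB6
s_1 = Round(s_0, k_0) = 0xB6C7
s_2 = Round(s_1, k_1) = 0xC799
s_3 = Round(s_2, k_2) = 0x99C4

0xC799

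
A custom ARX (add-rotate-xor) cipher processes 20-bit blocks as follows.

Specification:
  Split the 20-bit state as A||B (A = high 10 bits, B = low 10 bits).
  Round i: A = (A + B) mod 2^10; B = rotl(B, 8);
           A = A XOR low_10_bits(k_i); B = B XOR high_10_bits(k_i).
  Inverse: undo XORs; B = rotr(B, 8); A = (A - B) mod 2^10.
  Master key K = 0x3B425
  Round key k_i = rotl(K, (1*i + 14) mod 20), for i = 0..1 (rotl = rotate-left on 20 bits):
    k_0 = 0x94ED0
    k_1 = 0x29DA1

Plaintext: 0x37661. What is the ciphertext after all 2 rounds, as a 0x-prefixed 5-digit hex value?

s_0 = plaintext = 0x37661
s_1 = Round(s_0, k_0) = 0x7BBCB
s_2 = Round(s_1, k_1) = 0x06355

0x06355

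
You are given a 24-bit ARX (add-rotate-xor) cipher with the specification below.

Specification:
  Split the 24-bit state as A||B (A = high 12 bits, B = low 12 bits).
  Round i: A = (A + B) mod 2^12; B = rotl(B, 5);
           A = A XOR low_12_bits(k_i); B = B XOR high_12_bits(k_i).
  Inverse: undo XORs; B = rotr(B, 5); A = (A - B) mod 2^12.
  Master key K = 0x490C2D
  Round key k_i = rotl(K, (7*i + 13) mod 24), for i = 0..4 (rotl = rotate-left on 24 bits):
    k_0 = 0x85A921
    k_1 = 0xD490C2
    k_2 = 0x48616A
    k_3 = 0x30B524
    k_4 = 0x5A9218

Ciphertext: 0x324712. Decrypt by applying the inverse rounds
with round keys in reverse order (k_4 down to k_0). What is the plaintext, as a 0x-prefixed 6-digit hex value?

s_0 = ciphertext = 0x324712
s_1 = InvRound(s_0, k_4) = 0x3A7D95
s_2 = InvRound(s_1, k_3) = 0x70FF74
s_3 = InvRound(s_2, k_2) = 0xD0695F
s_4 = InvRound(s_3, k_1) = 0x2A4B20
s_5 = InvRound(s_4, k_0) = 0xE6AD1B

0xE6AD1B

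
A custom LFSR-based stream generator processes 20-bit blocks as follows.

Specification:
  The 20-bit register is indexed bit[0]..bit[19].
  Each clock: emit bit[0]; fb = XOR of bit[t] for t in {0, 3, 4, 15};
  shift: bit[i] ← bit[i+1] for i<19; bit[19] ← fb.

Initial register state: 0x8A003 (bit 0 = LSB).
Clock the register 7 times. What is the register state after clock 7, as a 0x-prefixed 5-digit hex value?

reg_0 = 0x8A003
clock 1: out=1, reg = 0x45001
clock 2: out=1, reg = 0xA2800
clock 3: out=0, reg = 0x51400
clock 4: out=0, reg = 0x28A00
clock 5: out=0, reg = 0x94500
clock 6: out=0, reg = 0x4A280
clock 7: out=0, reg = 0xA5140

0xA5140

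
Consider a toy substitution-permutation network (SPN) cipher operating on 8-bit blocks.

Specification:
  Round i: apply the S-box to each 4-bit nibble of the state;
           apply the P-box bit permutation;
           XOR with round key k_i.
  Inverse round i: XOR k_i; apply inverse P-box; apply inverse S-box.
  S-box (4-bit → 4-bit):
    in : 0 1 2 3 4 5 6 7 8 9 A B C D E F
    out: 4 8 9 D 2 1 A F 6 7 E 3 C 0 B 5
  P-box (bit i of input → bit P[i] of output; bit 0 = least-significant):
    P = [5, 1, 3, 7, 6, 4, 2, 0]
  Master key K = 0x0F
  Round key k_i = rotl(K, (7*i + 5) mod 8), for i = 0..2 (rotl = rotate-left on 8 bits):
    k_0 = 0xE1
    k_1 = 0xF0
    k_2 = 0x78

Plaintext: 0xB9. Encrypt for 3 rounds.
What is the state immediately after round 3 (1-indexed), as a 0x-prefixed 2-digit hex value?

0xEE

s_0 = plaintext = 0xB9
s_1 = Round(s_0, k_0) = 0x9B
s_2 = Round(s_1, k_1) = 0x86
s_3 = Round(s_2, k_2) = 0xEE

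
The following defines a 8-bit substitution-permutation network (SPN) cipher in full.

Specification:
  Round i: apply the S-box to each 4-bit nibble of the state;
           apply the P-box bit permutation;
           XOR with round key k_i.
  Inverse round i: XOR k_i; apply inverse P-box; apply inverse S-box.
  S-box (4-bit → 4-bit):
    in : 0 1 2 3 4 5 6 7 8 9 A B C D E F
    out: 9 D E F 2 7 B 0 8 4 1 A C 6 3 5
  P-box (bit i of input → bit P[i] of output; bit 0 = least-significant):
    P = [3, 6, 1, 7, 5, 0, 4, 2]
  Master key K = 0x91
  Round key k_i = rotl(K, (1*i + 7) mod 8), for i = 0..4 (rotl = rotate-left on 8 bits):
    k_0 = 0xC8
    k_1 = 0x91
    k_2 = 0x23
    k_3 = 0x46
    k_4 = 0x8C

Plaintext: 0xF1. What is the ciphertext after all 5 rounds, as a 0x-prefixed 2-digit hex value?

s_0 = plaintext = 0xF1
s_1 = Round(s_0, k_0) = 0x72
s_2 = Round(s_1, k_1) = 0x53
s_3 = Round(s_2, k_2) = 0xD8
s_4 = Round(s_3, k_3) = 0xD7
s_5 = Round(s_4, k_4) = 0x9D

0x9D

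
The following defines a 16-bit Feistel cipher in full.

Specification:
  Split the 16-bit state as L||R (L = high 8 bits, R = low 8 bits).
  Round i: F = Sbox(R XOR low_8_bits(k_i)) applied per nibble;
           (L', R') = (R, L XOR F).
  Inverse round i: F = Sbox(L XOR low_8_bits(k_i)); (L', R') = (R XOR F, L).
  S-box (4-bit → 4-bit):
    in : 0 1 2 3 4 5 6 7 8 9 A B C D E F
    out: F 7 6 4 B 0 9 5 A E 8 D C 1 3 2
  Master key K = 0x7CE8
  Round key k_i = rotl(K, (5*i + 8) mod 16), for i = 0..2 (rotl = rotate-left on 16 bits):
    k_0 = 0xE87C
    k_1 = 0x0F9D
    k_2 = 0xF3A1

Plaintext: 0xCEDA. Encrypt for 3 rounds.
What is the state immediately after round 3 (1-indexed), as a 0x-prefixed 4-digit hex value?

0xC2D3

s_0 = plaintext = 0xCEDA
s_1 = Round(s_0, k_0) = 0xDA47
s_2 = Round(s_1, k_1) = 0x47C2
s_3 = Round(s_2, k_2) = 0xC2D3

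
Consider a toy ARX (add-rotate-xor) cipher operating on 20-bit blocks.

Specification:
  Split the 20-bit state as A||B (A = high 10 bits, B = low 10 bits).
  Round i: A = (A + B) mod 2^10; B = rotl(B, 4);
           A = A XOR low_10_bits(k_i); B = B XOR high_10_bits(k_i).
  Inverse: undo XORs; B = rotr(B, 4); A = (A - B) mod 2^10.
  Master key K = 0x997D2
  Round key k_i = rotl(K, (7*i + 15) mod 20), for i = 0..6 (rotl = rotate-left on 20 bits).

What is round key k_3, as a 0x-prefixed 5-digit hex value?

K = 0x997D2
k_0 = rotl(K, (7*0+15) mod 20) = rotl(K, 15) = 0x94CBE
k_1 = rotl(K, (7*1+15) mod 20) = rotl(K, 2) = 0x65F4A
k_2 = rotl(K, (7*2+15) mod 20) = rotl(K, 9) = 0xFA532
k_3 = rotl(K, (7*3+15) mod 20) = rotl(K, 16) = 0x2997D

0x2997D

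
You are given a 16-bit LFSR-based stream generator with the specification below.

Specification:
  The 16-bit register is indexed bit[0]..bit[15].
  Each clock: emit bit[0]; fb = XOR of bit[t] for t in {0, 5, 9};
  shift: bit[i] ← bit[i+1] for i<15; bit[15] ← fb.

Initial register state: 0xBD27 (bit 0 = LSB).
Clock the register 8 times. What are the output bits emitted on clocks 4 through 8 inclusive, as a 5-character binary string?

00100

reg_0 = 0xBD27
clock 1: out=1, reg = 0x5E93
clock 2: out=1, reg = 0x2F49
clock 3: out=1, reg = 0x17A4
clock 4: out=0, reg = 0x0BD2
clock 5: out=0, reg = 0x85E9
clock 6: out=1, reg = 0x42F4
clock 7: out=0, reg = 0x217A
clock 8: out=0, reg = 0x90BD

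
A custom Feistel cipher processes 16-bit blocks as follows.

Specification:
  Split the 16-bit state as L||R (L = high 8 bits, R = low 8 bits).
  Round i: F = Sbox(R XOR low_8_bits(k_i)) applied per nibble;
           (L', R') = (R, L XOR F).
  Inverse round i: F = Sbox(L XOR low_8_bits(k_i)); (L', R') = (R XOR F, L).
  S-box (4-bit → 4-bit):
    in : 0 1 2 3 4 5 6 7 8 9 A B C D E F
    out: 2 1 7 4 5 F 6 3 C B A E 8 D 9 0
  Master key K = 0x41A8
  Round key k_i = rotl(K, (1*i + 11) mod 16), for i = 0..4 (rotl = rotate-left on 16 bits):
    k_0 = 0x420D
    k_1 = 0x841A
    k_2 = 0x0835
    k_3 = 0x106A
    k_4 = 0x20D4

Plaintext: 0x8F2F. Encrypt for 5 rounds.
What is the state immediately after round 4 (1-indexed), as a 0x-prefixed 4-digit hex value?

s_0 = plaintext = 0x8F2F
s_1 = Round(s_0, k_0) = 0x2FF8
s_2 = Round(s_1, k_1) = 0xF8B8
s_3 = Round(s_2, k_2) = 0xB835
s_4 = Round(s_3, k_3) = 0x3548
s_5 = Round(s_4, k_4) = 0x488D

0x3548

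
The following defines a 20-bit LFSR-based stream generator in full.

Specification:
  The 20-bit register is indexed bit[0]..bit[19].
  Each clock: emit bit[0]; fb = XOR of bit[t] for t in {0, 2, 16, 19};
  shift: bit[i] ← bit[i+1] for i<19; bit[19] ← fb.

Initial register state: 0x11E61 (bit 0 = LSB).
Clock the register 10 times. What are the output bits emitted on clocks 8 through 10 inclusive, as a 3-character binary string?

001

reg_0 = 0x11E61
clock 1: out=1, reg = 0x08F30
clock 2: out=0, reg = 0x04798
clock 3: out=0, reg = 0x023CC
clock 4: out=0, reg = 0x811E6
clock 5: out=0, reg = 0x408F3
clock 6: out=1, reg = 0xA0479
clock 7: out=1, reg = 0x5023C
clock 8: out=0, reg = 0x2811E
clock 9: out=0, reg = 0x9408F
clock 10: out=1, reg = 0x4A047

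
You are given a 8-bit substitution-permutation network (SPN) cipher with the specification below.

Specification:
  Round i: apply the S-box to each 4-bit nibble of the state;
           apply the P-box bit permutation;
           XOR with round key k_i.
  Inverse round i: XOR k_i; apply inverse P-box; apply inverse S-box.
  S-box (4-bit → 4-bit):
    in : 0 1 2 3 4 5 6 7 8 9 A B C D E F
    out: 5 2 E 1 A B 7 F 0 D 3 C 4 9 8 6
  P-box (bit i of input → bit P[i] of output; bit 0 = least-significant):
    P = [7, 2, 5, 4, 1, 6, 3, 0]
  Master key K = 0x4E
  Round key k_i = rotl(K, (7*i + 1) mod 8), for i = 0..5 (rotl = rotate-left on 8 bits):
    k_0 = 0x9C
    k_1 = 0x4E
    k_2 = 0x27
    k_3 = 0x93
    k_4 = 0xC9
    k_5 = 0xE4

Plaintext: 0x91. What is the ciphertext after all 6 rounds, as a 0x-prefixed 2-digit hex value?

s_0 = plaintext = 0x91
s_1 = Round(s_0, k_0) = 0x93
s_2 = Round(s_1, k_1) = 0xC5
s_3 = Round(s_2, k_2) = 0xBB
s_4 = Round(s_3, k_3) = 0xAA
s_5 = Round(s_4, k_4) = 0x0F
s_6 = Round(s_5, k_5) = 0xCA

0xCA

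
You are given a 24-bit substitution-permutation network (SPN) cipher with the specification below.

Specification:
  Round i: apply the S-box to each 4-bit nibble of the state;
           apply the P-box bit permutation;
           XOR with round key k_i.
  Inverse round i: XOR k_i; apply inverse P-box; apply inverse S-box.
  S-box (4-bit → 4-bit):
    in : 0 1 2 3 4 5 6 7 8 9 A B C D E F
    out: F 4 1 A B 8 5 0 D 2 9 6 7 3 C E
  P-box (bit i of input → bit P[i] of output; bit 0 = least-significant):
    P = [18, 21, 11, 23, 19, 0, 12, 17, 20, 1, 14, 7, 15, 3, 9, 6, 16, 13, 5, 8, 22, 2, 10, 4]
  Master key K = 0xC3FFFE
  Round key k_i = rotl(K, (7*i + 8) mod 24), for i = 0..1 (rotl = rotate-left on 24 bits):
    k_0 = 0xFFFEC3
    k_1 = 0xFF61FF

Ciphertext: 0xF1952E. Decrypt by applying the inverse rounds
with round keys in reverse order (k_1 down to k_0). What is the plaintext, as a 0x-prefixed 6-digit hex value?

0x7758F2

s_0 = ciphertext = 0xF1952E
s_1 = InvRound(s_0, k_1) = 0xE9AE02
s_2 = InvRound(s_1, k_0) = 0x7758F2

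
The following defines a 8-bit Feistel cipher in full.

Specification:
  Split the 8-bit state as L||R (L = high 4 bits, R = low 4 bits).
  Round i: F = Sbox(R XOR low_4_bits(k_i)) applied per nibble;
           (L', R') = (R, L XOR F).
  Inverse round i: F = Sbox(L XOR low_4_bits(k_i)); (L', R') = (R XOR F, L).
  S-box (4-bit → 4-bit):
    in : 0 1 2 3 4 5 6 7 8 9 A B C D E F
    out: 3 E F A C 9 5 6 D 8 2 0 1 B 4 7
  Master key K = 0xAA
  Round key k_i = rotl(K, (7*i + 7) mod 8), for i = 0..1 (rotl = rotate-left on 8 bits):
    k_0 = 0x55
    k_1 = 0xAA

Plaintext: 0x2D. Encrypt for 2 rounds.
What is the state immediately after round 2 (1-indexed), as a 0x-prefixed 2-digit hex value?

s_0 = plaintext = 0x2D
s_1 = Round(s_0, k_0) = 0xDF
s_2 = Round(s_1, k_1) = 0xF4

0xF4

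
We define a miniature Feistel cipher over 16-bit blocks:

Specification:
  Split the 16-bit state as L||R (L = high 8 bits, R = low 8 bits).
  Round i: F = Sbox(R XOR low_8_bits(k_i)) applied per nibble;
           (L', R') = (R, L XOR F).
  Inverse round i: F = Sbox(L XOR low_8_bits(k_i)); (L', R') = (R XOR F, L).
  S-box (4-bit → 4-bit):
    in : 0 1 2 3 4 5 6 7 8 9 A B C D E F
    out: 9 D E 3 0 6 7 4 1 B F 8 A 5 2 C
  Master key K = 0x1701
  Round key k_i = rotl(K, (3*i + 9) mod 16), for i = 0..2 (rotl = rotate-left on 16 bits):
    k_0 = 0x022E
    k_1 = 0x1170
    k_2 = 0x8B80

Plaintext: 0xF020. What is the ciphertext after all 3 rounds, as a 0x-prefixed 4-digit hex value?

s_0 = plaintext = 0xF020
s_1 = Round(s_0, k_0) = 0x2062
s_2 = Round(s_1, k_1) = 0x62FE
s_3 = Round(s_2, k_2) = 0xFE20

0xFE20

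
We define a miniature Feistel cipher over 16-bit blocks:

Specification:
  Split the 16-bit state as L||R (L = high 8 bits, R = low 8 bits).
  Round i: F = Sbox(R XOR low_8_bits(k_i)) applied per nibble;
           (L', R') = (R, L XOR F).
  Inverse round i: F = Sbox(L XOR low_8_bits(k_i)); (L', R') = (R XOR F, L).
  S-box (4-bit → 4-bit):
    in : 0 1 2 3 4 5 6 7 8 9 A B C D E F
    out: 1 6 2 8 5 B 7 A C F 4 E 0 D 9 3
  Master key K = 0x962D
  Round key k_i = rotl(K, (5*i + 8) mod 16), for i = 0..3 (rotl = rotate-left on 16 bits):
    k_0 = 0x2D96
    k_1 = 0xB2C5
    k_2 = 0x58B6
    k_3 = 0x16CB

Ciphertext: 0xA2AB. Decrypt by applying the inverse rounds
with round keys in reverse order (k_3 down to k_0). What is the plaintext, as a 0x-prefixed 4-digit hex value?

s_0 = ciphertext = 0xA2AB
s_1 = InvRound(s_0, k_3) = 0xD4A2
s_2 = InvRound(s_1, k_2) = 0xD0D4
s_3 = InvRound(s_2, k_1) = 0xBFD0
s_4 = InvRound(s_3, k_0) = 0xFFBF

0xFFBF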